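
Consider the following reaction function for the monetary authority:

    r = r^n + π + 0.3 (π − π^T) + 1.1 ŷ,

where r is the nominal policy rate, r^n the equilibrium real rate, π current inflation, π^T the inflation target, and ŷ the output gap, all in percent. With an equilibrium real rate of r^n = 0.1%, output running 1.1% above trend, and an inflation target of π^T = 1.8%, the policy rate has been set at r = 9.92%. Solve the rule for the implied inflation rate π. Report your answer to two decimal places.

7.04%

Output 1.1% above potential → ŷ = 1.1.
Collecting π: r = r^n + (1 + 0.3) π − 0.3 π^T + 1.1 ŷ
1.3 π = 9.92 − 0.1 + 0.3 × 1.8 − 1.1 × 1.1 = 9.15
π = 9.15 / 1.3 = 7.04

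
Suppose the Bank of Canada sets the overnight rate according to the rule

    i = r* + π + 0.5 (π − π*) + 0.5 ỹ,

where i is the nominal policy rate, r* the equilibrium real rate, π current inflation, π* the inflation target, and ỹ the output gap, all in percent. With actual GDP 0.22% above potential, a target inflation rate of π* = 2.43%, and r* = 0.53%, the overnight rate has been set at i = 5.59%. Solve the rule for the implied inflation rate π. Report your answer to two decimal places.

4.11%

Output 0.22% above potential → ỹ = 0.22.
Collecting π: i = r* + (1 + 0.5) π − 0.5 π* + 0.5 ỹ
1.5 π = 5.59 − 0.53 + 0.5 × 2.43 − 0.5 × 0.22 = 6.165
π = 6.165 / 1.5 = 4.11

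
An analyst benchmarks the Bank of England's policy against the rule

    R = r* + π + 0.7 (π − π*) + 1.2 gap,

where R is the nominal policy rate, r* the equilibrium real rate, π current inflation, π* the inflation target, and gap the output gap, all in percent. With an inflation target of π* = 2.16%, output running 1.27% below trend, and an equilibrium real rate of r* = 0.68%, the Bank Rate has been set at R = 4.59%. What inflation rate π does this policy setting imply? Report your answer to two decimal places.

4.09%

Output 1.27% below potential → gap = -1.27.
Collecting π: R = r* + (1 + 0.7) π − 0.7 π* + 1.2 gap
1.7 π = 4.59 − 0.68 + 0.7 × 2.16 − 1.2 × (-1.27) = 6.946
π = 6.946 / 1.7 = 4.09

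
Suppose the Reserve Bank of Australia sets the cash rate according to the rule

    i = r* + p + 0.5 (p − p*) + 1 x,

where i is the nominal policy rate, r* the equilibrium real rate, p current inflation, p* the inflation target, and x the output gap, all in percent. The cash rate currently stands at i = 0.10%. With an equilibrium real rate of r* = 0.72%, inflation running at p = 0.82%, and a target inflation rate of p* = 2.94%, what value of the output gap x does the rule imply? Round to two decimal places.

1 x = 0.10 − 0.72 − 0.82 − 0.5 × (0.82 − 2.94) = -0.38
x = -0.38 / 1 = -0.38

-0.38%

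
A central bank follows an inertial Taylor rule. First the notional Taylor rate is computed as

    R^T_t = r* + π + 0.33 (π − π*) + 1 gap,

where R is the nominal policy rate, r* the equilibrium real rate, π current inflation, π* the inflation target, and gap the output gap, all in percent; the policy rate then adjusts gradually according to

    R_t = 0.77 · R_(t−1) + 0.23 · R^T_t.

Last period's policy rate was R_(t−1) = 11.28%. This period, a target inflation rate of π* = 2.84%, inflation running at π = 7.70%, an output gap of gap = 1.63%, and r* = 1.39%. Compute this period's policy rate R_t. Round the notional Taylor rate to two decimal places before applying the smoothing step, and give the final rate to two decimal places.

R^T_t = 1.39 + 7.70 + 0.33 × (7.70 − 2.84) + 1 × 1.63
   = 1.39 + 7.7 + 1.6038 + 1.63 = 12.32
R_t = 0.77 × 11.28 + 0.23 × 12.32 = 8.6856 + 2.8336 = 11.52

11.52%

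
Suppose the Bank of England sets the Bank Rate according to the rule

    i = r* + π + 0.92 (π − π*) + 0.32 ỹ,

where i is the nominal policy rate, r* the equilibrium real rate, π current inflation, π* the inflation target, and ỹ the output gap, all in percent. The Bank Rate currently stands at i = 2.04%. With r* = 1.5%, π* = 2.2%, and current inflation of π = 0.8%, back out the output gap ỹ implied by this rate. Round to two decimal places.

3.21%

0.32 ỹ = 2.04 − 1.5 − 0.8 − 0.92 × (0.8 − 2.2) = 1.028
ỹ = 1.028 / 0.32 = 3.21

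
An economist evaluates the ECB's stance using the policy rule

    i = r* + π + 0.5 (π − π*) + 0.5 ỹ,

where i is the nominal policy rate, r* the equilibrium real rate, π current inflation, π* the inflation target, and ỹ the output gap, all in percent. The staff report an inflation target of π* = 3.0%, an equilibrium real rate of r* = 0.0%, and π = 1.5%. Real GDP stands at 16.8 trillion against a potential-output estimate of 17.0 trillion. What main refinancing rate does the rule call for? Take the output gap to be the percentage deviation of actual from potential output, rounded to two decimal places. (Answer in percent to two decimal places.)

Output gap = 100 × (16.8 − 17.0) / 17.0 = -1.18%.
i = 0.00 + 1.50 + 0.5 × (1.50 − 3.00) + 0.5 × (-1.18)
   = 0.00 + 1.5 − 0.75 − 0.59 = 0.16

0.16%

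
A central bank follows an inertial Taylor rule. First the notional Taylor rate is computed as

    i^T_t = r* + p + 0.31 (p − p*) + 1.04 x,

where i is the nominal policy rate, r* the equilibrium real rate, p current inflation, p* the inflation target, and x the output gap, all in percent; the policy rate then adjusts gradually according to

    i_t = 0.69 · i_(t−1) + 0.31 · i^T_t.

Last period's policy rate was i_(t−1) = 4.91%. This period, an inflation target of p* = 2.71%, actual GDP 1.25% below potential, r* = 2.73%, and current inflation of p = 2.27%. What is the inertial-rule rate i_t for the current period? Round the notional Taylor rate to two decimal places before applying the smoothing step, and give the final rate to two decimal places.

Output 1.25% below potential → x = -1.25.
i^T_t = 2.73 + 2.27 + 0.31 × (2.27 − 2.71) + 1.04 × (-1.25)
   = 2.73 + 2.27 − 0.1364 − 1.3 = 3.56
i_t = 0.69 × 4.91 + 0.31 × 3.56 = 3.3879 + 1.1036 = 4.49

4.49%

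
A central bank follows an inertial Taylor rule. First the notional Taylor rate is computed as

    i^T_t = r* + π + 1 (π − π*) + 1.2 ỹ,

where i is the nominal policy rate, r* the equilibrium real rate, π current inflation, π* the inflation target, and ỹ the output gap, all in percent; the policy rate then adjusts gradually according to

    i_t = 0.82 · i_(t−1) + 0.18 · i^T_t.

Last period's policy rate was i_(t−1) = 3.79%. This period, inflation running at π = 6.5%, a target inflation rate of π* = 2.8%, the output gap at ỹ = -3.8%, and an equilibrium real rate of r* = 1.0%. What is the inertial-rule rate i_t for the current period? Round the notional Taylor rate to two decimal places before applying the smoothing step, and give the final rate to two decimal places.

4.30%

i^T_t = 1.0 + 6.5 + 1 × (6.5 − 2.8) + 1.2 × (-3.8)
   = 1.0 + 6.5 + 3.7 − 4.56 = 6.64
i_t = 0.82 × 3.79 + 0.18 × 6.64 = 3.1078 + 1.1952 = 4.30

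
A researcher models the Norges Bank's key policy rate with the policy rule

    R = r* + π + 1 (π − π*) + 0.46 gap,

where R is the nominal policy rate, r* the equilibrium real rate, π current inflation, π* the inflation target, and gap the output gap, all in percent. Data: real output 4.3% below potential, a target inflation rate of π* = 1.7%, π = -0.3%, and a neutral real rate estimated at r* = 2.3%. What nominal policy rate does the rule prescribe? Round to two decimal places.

-1.98%

Output 4.3% below potential → gap = -4.3.
R = 2.3 + (-0.3) + 1 × (-0.3 − 1.7) + 0.46 × (-4.3)
   = 2.3 − 0.3 − 2 − 1.978 = -1.98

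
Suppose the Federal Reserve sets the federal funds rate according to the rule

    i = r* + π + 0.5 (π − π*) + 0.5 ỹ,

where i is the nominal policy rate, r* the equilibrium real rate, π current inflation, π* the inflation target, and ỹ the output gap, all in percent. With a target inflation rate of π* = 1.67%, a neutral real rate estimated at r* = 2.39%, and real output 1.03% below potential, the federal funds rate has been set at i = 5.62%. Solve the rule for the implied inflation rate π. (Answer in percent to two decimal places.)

Output 1.03% below potential → ỹ = -1.03.
Collecting π: i = r* + (1 + 0.5) π − 0.5 π* + 0.5 ỹ
1.5 π = 5.62 − 2.39 + 0.5 × 1.67 − 0.5 × (-1.03) = 4.58
π = 4.58 / 1.5 = 3.05

3.05%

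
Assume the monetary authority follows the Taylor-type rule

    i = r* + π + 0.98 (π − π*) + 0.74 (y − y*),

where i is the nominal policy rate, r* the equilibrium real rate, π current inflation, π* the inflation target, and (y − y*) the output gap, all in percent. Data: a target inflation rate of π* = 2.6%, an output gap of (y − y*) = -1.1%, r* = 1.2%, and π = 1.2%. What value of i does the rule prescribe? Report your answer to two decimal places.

0.21%

i = 1.2 + 1.2 + 0.98 × (1.2 − 2.6) + 0.74 × (-1.1)
   = 1.2 + 1.2 − 1.372 − 0.814 = 0.21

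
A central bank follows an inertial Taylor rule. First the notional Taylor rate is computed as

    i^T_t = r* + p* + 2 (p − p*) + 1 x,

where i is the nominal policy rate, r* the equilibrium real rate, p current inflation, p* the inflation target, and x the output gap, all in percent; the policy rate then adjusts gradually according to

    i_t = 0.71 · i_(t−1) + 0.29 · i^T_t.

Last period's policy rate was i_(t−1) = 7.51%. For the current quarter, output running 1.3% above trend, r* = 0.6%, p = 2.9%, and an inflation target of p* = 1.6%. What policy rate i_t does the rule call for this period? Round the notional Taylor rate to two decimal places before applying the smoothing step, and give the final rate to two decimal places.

Output 1.3% above potential → x = 1.3.
i^T_t = 0.6 + 1.6 + 2 × (2.9 − 1.6) + 1 × 1.3
   = 0.6 + 1.6 + 2.6 + 1.3 = 6.10
i_t = 0.71 × 7.51 + 0.29 × 6.10 = 5.3321 + 1.769 = 7.10

7.10%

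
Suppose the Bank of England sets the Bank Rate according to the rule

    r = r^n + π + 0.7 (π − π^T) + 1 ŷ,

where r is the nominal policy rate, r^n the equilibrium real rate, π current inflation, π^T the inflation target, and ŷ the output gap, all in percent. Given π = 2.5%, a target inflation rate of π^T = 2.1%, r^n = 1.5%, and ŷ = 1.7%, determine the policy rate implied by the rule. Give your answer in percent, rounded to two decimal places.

r = 1.5 + 2.5 + 0.7 × (2.5 − 2.1) + 1 × 1.7
   = 1.5 + 2.5 + 0.28 + 1.7 = 5.98

5.98%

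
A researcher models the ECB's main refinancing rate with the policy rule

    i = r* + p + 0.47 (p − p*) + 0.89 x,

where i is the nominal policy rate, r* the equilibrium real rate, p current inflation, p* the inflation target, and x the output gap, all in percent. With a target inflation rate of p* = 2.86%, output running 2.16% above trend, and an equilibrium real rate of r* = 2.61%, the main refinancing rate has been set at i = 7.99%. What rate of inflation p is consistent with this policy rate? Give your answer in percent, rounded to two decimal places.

3.27%

Output 2.16% above potential → x = 2.16.
Collecting p: i = r* + (1 + 0.47) p − 0.47 p* + 0.89 x
1.47 p = 7.99 − 2.61 + 0.47 × 2.86 − 0.89 × 2.16 = 4.8018
p = 4.8018 / 1.47 = 3.27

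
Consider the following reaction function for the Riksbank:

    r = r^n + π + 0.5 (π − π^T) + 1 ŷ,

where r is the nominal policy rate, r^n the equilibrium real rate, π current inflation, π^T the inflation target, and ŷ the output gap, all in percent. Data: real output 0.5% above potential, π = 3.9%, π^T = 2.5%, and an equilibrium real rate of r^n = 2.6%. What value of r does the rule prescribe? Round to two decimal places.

7.70%

Output 0.5% above potential → ŷ = 0.5.
r = 2.6 + 3.9 + 0.5 × (3.9 − 2.5) + 1 × 0.5
   = 2.6 + 3.9 + 0.7 + 0.5 = 7.70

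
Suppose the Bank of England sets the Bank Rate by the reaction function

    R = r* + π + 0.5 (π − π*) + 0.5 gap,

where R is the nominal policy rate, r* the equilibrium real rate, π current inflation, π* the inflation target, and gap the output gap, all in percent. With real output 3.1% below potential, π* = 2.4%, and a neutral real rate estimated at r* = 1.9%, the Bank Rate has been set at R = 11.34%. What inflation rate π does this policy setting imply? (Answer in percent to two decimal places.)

Output 3.1% below potential → gap = -3.1.
Collecting π: R = r* + (1 + 0.5) π − 0.5 π* + 0.5 gap
1.5 π = 11.34 − 1.9 + 0.5 × 2.4 − 0.5 × (-3.1) = 12.19
π = 12.19 / 1.5 = 8.13

8.13%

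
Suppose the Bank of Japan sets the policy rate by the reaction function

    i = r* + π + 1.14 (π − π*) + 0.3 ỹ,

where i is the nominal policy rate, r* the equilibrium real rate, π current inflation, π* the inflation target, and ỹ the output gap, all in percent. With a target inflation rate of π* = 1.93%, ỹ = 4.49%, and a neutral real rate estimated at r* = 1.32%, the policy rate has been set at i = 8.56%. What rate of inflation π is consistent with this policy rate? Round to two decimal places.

Collecting π: i = r* + (1 + 1.14) π − 1.14 π* + 0.3 ỹ
2.14 π = 8.56 − 1.32 + 1.14 × 1.93 − 0.3 × 4.49 = 8.0932
π = 8.0932 / 2.14 = 3.78

3.78%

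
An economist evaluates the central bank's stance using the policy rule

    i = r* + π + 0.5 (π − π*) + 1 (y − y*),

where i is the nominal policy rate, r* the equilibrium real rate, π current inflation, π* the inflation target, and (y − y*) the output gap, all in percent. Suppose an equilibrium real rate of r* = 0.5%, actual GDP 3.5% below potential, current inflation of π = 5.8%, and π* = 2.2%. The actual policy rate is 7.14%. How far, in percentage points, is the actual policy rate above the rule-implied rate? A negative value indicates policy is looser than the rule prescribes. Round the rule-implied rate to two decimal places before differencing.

Output 3.5% below potential → (y − y*) = -3.5.
i = 0.5 + 5.8 + 0.5 × (5.8 − 2.2) + 1 × (-3.5)
   = 0.5 + 5.8 + 1.8 − 3.5 = 4.60
Deviation = 7.14 − 4.60 = 2.54 pp.

2.54 pp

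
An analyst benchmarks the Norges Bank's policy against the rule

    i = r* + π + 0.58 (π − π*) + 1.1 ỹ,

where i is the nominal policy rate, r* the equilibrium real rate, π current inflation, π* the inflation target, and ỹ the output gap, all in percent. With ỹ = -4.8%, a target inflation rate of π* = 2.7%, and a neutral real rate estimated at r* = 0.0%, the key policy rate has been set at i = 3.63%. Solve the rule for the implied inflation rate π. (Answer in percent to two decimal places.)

6.63%

Collecting π: i = r* + (1 + 0.58) π − 0.58 π* + 1.1 ỹ
1.58 π = 3.63 − 0.0 + 0.58 × 2.7 − 1.1 × (-4.8) = 10.476
π = 10.476 / 1.58 = 6.63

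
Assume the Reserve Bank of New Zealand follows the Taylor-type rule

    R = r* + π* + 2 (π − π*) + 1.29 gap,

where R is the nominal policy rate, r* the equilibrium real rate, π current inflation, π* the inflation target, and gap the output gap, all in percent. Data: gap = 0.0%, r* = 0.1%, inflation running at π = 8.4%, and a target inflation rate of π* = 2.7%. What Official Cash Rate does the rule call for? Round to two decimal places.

14.20%

R = 0.1 + 2.7 + 2 × (8.4 − 2.7) + 1.29 × 0.0
   = 0.1 + 2.7 + 11.4 + 0 = 14.20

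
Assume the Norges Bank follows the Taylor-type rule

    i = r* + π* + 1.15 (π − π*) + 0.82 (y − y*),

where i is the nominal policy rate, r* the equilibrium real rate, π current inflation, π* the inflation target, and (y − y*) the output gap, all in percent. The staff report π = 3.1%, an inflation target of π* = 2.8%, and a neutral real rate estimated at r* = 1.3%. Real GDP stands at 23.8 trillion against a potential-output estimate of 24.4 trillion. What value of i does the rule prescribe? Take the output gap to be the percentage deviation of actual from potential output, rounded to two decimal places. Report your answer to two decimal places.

2.43%

Output gap = 100 × (23.8 − 24.4) / 24.4 = -2.46%.
i = 1.30 + 2.80 + 1.15 × (3.10 − 2.80) + 0.82 × (-2.46)
   = 1.30 + 2.8 + 0.345 − 2.0172 = 2.43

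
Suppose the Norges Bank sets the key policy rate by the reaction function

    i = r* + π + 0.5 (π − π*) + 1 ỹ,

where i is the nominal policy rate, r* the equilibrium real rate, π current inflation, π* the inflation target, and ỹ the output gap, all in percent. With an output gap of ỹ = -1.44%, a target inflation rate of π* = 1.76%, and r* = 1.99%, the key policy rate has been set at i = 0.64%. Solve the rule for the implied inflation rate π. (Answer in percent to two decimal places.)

0.65%

Collecting π: i = r* + (1 + 0.5) π − 0.5 π* + 1 ỹ
1.5 π = 0.64 − 1.99 + 0.5 × 1.76 − 1 × (-1.44) = 0.97
π = 0.97 / 1.5 = 0.65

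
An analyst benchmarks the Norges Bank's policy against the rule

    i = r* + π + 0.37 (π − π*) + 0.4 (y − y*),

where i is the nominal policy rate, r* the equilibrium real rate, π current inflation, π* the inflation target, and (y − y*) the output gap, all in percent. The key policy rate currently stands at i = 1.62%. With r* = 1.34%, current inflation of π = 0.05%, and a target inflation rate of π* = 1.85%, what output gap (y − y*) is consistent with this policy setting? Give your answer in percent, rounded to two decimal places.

0.4 (y − y*) = 1.62 − 1.34 − 0.05 − 0.37 × (0.05 − 1.85) = 0.896
(y − y*) = 0.896 / 0.4 = 2.24

2.24%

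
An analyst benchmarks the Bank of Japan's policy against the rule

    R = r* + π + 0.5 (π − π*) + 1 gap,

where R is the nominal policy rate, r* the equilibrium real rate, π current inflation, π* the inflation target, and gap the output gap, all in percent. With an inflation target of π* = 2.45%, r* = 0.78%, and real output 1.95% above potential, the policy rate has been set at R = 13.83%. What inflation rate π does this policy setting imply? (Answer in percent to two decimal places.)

Output 1.95% above potential → gap = 1.95.
Collecting π: R = r* + (1 + 0.5) π − 0.5 π* + 1 gap
1.5 π = 13.83 − 0.78 + 0.5 × 2.45 − 1 × 1.95 = 12.325
π = 12.325 / 1.5 = 8.22

8.22%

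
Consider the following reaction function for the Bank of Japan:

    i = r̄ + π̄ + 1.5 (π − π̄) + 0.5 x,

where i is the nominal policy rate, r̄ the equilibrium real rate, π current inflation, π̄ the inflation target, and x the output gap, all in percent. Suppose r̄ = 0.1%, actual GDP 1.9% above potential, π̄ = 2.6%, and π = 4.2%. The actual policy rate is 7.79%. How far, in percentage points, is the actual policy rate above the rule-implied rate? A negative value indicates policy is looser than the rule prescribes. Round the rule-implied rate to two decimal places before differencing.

1.74 pp

Output 1.9% above potential → x = 1.9.
i = 0.1 + 2.6 + 1.5 × (4.2 − 2.6) + 0.5 × 1.9
   = 0.1 + 2.6 + 2.4 + 0.95 = 6.05
Deviation = 7.79 − 6.05 = 1.74 pp.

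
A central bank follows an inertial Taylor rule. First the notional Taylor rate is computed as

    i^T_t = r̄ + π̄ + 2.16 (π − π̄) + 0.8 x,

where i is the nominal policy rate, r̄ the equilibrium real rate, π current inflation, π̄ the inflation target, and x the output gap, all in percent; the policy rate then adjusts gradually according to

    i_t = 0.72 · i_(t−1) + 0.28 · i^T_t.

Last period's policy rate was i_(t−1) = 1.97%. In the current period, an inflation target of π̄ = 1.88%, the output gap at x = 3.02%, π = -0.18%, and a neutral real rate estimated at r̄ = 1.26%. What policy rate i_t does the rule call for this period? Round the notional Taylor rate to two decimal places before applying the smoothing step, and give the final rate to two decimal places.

i^T_t = 1.26 + 1.88 + 2.16 × (-0.18 − 1.88) + 0.8 × 3.02
   = 1.26 + 1.88 − 4.4496 + 2.416 = 1.11
i_t = 0.72 × 1.97 + 0.28 × 1.11 = 1.4184 + 0.3108 = 1.73

1.73%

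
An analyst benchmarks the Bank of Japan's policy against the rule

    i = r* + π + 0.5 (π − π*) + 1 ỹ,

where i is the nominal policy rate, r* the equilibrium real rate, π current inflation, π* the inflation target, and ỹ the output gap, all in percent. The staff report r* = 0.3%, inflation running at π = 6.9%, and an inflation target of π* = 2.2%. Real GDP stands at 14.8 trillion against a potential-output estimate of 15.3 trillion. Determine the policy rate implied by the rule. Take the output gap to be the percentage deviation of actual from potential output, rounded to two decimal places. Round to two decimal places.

6.28%

Output gap = 100 × (14.8 − 15.3) / 15.3 = -3.27%.
i = 0.30 + 6.90 + 0.5 × (6.90 − 2.20) + 1 × (-3.27)
   = 0.30 + 6.9 + 2.35 − 3.27 = 6.28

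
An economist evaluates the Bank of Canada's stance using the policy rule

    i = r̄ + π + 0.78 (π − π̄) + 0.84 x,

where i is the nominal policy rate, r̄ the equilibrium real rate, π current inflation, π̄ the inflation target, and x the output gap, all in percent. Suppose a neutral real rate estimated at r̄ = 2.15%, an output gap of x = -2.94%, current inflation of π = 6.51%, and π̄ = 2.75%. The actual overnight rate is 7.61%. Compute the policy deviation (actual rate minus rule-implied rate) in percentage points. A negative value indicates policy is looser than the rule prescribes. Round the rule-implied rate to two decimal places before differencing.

i = 2.15 + 6.51 + 0.78 × (6.51 − 2.75) + 0.84 × (-2.94)
   = 2.15 + 6.51 + 2.9328 − 2.4696 = 9.12
Deviation = 7.61 − 9.12 = -1.51 pp.

-1.51 pp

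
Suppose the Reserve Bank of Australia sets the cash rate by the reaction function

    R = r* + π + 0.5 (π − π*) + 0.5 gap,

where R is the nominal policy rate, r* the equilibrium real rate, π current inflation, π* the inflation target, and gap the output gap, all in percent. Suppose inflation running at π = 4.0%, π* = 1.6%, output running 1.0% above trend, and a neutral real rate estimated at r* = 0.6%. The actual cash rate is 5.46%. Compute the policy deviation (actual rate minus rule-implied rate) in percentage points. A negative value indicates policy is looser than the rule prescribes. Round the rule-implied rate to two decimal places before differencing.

Output 1.0% above potential → gap = 1.0.
R = 0.6 + 4.0 + 0.5 × (4.0 − 1.6) + 0.5 × 1.0
   = 0.6 + 4 + 1.2 + 0.5 = 6.30
Deviation = 5.46 − 6.30 = -0.84 pp.

-0.84 pp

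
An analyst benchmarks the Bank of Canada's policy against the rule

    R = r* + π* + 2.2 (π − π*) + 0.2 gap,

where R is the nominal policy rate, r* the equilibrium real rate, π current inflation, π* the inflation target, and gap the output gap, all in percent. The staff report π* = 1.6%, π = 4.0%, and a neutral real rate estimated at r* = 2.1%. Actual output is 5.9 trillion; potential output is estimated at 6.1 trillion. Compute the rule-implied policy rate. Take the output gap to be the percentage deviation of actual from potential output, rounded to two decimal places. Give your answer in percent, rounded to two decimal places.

Output gap = 100 × (5.9 − 6.1) / 6.1 = -3.28%.
R = 2.10 + 1.60 + 2.2 × (4.00 − 1.60) + 0.2 × (-3.28)
   = 2.10 + 1.6 + 5.28 − 0.656 = 8.32

8.32%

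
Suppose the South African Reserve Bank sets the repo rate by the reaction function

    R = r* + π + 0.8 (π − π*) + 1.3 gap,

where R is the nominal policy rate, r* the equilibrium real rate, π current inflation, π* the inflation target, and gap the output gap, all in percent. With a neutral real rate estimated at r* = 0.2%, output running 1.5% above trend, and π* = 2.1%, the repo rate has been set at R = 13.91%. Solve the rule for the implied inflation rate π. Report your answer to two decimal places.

7.47%

Output 1.5% above potential → gap = 1.5.
Collecting π: R = r* + (1 + 0.8) π − 0.8 π* + 1.3 gap
1.8 π = 13.91 − 0.2 + 0.8 × 2.1 − 1.3 × 1.5 = 13.44
π = 13.44 / 1.8 = 7.47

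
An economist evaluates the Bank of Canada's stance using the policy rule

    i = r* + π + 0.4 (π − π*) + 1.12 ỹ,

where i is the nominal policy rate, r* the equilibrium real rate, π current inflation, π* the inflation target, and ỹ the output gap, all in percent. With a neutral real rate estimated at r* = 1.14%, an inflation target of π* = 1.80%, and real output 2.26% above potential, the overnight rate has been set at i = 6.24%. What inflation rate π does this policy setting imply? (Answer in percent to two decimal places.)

Output 2.26% above potential → ỹ = 2.26.
Collecting π: i = r* + (1 + 0.4) π − 0.4 π* + 1.12 ỹ
1.4 π = 6.24 − 1.14 + 0.4 × 1.80 − 1.12 × 2.26 = 3.2888
π = 3.2888 / 1.4 = 2.35

2.35%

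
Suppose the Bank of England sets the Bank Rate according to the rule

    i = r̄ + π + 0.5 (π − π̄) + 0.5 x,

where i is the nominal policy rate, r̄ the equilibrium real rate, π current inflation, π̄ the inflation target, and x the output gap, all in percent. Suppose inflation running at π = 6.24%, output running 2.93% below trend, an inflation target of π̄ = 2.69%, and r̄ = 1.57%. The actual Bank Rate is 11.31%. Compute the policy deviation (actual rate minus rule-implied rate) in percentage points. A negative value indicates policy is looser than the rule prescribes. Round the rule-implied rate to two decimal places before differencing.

Output 2.93% below potential → x = -2.93.
i = 1.57 + 6.24 + 0.5 × (6.24 − 2.69) + 0.5 × (-2.93)
   = 1.57 + 6.24 + 1.775 − 1.465 = 8.12
Deviation = 11.31 − 8.12 = 3.19 pp.

3.19 pp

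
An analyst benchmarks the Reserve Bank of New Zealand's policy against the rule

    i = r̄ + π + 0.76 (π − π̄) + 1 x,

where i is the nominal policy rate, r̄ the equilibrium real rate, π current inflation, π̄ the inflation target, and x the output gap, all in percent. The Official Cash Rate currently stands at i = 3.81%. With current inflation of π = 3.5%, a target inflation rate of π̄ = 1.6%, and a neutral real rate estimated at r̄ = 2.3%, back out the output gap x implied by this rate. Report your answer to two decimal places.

1 x = 3.81 − 2.3 − 3.5 − 0.76 × (3.5 − 1.6) = -3.434
x = -3.434 / 1 = -3.43

-3.43%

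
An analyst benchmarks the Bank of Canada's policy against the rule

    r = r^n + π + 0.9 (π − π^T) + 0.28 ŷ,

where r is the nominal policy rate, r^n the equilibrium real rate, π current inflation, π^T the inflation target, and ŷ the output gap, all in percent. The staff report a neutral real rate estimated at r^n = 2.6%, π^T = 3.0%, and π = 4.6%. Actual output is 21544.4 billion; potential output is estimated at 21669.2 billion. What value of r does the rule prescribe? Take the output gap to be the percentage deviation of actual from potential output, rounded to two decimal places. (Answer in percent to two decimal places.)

Output gap = 100 × (21544.4 − 21669.2) / 21669.2 = -0.58%.
r = 2.60 + 4.60 + 0.9 × (4.60 − 3.00) + 0.28 × (-0.58)
   = 2.60 + 4.6 + 1.44 − 0.1624 = 8.48

8.48%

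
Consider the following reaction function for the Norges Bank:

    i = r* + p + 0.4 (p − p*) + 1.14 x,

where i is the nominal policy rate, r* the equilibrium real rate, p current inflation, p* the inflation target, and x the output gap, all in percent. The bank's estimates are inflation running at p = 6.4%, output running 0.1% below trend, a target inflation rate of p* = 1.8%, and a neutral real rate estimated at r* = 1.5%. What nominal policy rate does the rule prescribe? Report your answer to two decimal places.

9.63%

Output 0.1% below potential → x = -0.1.
i = 1.5 + 6.4 + 0.4 × (6.4 − 1.8) + 1.14 × (-0.1)
   = 1.5 + 6.4 + 1.84 − 0.114 = 9.63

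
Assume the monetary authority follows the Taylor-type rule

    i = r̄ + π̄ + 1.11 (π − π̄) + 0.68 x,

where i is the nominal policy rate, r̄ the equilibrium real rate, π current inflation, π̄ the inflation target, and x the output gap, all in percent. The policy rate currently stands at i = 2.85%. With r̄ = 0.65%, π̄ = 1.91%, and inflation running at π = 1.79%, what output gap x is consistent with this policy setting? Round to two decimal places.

0.62%

0.68 x = 2.85 − 0.65 − 1.91 − 1.11 × (1.79 − 1.91) = 0.4232
x = 0.4232 / 0.68 = 0.62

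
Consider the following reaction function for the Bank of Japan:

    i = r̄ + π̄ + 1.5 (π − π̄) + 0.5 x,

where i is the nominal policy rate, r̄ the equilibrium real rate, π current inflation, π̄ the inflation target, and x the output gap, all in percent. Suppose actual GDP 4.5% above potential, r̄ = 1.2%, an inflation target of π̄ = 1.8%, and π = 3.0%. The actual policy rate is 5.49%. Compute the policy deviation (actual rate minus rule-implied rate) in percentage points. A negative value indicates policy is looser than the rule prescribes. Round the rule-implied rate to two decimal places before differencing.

Output 4.5% above potential → x = 4.5.
i = 1.2 + 1.8 + 1.5 × (3.0 − 1.8) + 0.5 × 4.5
   = 1.2 + 1.8 + 1.8 + 2.25 = 7.05
Deviation = 5.49 − 7.05 = -1.56 pp.

-1.56 pp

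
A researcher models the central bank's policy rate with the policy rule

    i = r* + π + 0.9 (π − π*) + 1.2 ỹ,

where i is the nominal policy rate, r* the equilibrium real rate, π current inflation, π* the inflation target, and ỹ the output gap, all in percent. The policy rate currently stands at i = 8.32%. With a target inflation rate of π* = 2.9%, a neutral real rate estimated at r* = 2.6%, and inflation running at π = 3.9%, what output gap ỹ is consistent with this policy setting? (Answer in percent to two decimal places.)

0.77%

1.2 ỹ = 8.32 − 2.6 − 3.9 − 0.9 × (3.9 − 2.9) = 0.92
ỹ = 0.92 / 1.2 = 0.77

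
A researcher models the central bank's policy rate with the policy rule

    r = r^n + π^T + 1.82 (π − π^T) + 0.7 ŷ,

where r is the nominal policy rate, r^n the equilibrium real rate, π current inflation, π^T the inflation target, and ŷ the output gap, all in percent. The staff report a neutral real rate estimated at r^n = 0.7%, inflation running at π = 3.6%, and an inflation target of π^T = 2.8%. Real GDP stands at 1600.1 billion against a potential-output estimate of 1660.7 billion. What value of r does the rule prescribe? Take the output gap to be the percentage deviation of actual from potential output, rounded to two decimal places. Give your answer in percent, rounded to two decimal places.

Output gap = 100 × (1600.1 − 1660.7) / 1660.7 = -3.65%.
r = 0.70 + 2.80 + 1.82 × (3.60 − 2.80) + 0.7 × (-3.65)
   = 0.70 + 2.8 + 1.456 − 2.555 = 2.40

2.40%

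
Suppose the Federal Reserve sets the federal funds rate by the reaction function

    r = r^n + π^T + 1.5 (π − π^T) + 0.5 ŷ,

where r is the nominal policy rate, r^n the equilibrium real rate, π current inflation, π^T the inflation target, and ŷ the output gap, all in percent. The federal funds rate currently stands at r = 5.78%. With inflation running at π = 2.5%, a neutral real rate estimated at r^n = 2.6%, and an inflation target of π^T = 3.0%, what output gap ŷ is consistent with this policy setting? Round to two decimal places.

0.5 ŷ = 5.78 − 2.6 − 3.0 − 1.5 × (2.5 − 3.0) = 0.93
ŷ = 0.93 / 0.5 = 1.86

1.86%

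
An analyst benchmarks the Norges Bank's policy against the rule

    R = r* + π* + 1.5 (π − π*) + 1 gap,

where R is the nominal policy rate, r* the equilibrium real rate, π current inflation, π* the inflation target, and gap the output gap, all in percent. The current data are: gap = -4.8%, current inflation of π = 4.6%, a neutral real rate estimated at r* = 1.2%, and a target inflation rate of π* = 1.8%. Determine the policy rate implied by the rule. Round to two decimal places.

2.40%

R = 1.2 + 1.8 + 1.5 × (4.6 − 1.8) + 1 × (-4.8)
   = 1.2 + 1.8 + 4.2 − 4.8 = 2.40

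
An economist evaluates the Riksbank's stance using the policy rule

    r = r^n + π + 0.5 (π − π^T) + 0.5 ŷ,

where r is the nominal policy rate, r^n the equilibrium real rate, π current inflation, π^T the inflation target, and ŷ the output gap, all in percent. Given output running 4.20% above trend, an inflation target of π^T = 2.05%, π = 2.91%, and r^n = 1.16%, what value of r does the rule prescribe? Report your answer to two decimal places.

Output 4.20% above potential → ŷ = 4.20.
r = 1.16 + 2.91 + 0.5 × (2.91 − 2.05) + 0.5 × 4.20
   = 1.16 + 2.91 + 0.43 + 2.1 = 6.60

6.60%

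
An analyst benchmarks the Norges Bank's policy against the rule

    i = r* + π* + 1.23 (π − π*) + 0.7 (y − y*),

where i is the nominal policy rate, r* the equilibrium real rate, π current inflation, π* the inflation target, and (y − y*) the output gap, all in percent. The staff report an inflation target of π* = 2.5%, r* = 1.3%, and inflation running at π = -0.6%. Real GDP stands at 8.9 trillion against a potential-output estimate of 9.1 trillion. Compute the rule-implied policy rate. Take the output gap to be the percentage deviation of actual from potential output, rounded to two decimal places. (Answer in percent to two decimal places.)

Output gap = 100 × (8.9 − 9.1) / 9.1 = -2.20%.
i = 1.30 + 2.50 + 1.23 × (-0.60 − 2.50) + 0.7 × (-2.20)
   = 1.30 + 2.5 − 3.813 − 1.54 = -1.55

-1.55%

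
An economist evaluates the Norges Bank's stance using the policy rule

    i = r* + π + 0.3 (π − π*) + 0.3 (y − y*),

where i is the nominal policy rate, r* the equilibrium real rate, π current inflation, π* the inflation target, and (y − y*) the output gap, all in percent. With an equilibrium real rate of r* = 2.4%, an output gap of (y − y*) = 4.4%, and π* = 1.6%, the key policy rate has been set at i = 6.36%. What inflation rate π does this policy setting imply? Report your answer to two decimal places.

2.40%

Collecting π: i = r* + (1 + 0.3) π − 0.3 π* + 0.3 (y − y*)
1.3 π = 6.36 − 2.4 + 0.3 × 1.6 − 0.3 × 4.4 = 3.12
π = 3.12 / 1.3 = 2.40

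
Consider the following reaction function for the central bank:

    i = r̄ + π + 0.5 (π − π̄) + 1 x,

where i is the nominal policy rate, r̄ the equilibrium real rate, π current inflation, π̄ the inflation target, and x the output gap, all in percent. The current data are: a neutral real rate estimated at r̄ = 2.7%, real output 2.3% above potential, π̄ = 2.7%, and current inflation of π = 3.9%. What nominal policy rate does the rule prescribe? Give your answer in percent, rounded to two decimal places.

Output 2.3% above potential → x = 2.3.
i = 2.7 + 3.9 + 0.5 × (3.9 − 2.7) + 1 × 2.3
   = 2.7 + 3.9 + 0.6 + 2.3 = 9.50

9.50%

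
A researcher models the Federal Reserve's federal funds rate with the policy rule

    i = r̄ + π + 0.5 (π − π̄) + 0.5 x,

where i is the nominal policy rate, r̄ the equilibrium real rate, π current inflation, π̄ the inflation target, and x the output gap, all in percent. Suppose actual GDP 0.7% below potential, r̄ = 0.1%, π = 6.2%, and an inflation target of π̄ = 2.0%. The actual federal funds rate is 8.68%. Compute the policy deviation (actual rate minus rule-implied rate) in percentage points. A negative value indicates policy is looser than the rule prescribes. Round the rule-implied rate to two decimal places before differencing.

Output 0.7% below potential → x = -0.7.
i = 0.1 + 6.2 + 0.5 × (6.2 − 2.0) + 0.5 × (-0.7)
   = 0.1 + 6.2 + 2.1 − 0.35 = 8.05
Deviation = 8.68 − 8.05 = 0.63 pp.

0.63 pp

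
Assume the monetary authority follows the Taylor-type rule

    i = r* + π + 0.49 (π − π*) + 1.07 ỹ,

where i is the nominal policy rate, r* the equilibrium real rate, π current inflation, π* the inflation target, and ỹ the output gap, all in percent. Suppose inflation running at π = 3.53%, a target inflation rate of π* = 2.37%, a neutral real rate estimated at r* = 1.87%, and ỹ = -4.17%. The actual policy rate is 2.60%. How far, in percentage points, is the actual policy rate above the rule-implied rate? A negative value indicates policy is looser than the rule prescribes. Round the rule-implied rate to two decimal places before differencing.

1.09 pp

i = 1.87 + 3.53 + 0.49 × (3.53 − 2.37) + 1.07 × (-4.17)
   = 1.87 + 3.53 + 0.5684 − 4.4619 = 1.51
Deviation = 2.60 − 1.51 = 1.09 pp.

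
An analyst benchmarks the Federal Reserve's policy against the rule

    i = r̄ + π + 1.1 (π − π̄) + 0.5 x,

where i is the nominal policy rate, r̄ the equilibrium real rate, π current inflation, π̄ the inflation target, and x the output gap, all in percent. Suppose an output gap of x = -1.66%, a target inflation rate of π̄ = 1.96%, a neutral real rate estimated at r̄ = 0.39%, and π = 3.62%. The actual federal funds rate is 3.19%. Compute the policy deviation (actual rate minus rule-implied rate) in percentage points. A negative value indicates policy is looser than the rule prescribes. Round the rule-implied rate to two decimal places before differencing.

i = 0.39 + 3.62 + 1.1 × (3.62 − 1.96) + 0.5 × (-1.66)
   = 0.39 + 3.62 + 1.826 − 0.83 = 5.01
Deviation = 3.19 − 5.01 = -1.82 pp.

-1.82 pp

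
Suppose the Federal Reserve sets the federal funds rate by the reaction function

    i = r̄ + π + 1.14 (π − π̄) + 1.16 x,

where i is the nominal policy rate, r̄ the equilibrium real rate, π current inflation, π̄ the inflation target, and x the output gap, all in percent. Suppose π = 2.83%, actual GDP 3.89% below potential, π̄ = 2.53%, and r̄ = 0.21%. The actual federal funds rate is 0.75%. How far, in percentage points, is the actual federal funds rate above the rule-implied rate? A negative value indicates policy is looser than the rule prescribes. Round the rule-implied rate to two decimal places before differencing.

1.88 pp

Output 3.89% below potential → x = -3.89.
i = 0.21 + 2.83 + 1.14 × (2.83 − 2.53) + 1.16 × (-3.89)
   = 0.21 + 2.83 + 0.342 − 4.5124 = -1.13
Deviation = 0.75 − (-1.13) = 1.88 pp.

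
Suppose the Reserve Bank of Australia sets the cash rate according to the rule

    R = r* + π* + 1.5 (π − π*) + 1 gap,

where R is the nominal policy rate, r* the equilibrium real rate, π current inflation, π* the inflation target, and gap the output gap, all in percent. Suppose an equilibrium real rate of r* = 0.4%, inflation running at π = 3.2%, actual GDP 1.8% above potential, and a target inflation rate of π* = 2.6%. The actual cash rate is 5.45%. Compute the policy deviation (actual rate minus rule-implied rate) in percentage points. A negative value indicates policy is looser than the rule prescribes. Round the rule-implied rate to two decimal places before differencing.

-0.25 pp

Output 1.8% above potential → gap = 1.8.
R = 0.4 + 2.6 + 1.5 × (3.2 − 2.6) + 1 × 1.8
   = 0.4 + 2.6 + 0.9 + 1.8 = 5.70
Deviation = 5.45 − 5.70 = -0.25 pp.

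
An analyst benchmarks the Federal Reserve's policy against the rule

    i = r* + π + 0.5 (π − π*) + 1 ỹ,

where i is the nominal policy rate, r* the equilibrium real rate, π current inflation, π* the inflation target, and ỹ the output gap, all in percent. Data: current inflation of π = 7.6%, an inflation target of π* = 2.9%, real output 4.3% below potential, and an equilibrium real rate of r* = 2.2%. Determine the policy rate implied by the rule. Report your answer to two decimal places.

Output 4.3% below potential → ỹ = -4.3.
i = 2.2 + 7.6 + 0.5 × (7.6 − 2.9) + 1 × (-4.3)
   = 2.2 + 7.6 + 2.35 − 4.3 = 7.85

7.85%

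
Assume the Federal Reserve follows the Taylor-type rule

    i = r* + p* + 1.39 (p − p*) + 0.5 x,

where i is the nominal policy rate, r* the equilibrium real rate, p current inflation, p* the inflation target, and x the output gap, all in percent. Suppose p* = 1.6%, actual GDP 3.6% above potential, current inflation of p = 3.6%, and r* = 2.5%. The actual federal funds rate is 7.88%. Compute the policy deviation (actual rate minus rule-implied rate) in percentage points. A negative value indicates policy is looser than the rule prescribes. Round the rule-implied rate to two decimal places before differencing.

-0.80 pp

Output 3.6% above potential → x = 3.6.
i = 2.5 + 1.6 + 1.39 × (3.6 − 1.6) + 0.5 × 3.6
   = 2.5 + 1.6 + 2.78 + 1.8 = 8.68
Deviation = 7.88 − 8.68 = -0.80 pp.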